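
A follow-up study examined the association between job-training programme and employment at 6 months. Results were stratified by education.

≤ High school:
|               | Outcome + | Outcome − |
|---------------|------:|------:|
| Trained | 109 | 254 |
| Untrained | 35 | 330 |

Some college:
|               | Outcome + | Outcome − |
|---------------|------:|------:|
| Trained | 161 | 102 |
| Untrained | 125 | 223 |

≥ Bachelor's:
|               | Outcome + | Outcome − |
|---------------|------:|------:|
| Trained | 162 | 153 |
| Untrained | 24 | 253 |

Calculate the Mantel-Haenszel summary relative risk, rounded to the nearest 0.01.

RR_MH = Σ(aᵢ·n₀ᵢ/nᵢ) / Σ(cᵢ·n₁ᵢ/nᵢ), with n₁ᵢ = aᵢ+bᵢ (exposed), n₀ᵢ = cᵢ+dᵢ (unexposed), nᵢ = n₁ᵢ+n₀ᵢ.
Stratum 1 (≤ High school): n₁ = 363, n₀ = 365, n = 728; a·n₀/n = 109·365/728 = 54.6497; c·n₁/n = 35·363/728 = 17.4519
Stratum 2 (Some college): n₁ = 263, n₀ = 348, n = 611; a·n₀/n = 161·348/611 = 91.6989; c·n₁/n = 125·263/611 = 53.8052
Stratum 3 (≥ Bachelor's): n₁ = 315, n₀ = 277, n = 592; a·n₀/n = 162·277/592 = 75.8007; c·n₁/n = 24·315/592 = 12.7703
RR_MH = (54.6497 + 91.6989 + 75.8007) / (17.4519 + 53.8052 + 12.7703) = 222.1493 / 84.0274 = 2.64377

2.64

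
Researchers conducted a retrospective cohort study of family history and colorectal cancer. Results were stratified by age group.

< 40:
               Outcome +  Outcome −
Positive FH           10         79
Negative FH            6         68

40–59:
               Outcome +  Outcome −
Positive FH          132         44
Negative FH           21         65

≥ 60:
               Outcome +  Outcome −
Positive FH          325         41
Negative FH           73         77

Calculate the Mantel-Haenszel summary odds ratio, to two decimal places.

6.98

OR_MH = Σ(aᵢdᵢ/nᵢ) / Σ(bᵢcᵢ/nᵢ), where nᵢ is the stratum total.
Stratum 1 (< 40): n = 163; a·d/n = 10·68/163 = 4.1718; b·c/n = 79·6/163 = 2.9080
Stratum 2 (40–59): n = 262; a·d/n = 132·65/262 = 32.7481; b·c/n = 44·21/262 = 3.5267
Stratum 3 (≥ 60): n = 516; a·d/n = 325·77/516 = 48.4981; b·c/n = 41·73/516 = 5.8004
OR_MH = (4.1718 + 32.7481 + 48.4981) / (2.9080 + 3.5267 + 5.8004) = 85.4179 / 12.2351 = 6.98140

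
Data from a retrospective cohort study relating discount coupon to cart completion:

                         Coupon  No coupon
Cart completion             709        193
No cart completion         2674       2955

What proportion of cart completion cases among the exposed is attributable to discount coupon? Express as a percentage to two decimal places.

Reading the table with exposure as columns: a = 709 (Coupon, case), b = 2674 (Coupon, non-case), c = 193 (No coupon, case), d = 2955.
Risk in exposed = 709/3383 = 0.20958; risk in unexposed = 193/3148 = 0.06131.
RR = 0.20958/0.06131 = 3.41839
AR% = (RR − 1)/RR × 100 = (3.41839 − 1)/3.41839 × 100 = 70.7465%

70.75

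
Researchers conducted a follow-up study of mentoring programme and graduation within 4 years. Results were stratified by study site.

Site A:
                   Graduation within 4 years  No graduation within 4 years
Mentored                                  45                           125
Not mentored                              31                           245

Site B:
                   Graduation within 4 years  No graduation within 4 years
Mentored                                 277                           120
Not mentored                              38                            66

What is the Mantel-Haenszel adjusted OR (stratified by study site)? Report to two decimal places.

OR_MH = Σ(aᵢdᵢ/nᵢ) / Σ(bᵢcᵢ/nᵢ), where nᵢ is the stratum total.
Stratum 1 (Site A): n = 446; a·d/n = 45·245/446 = 24.7197; b·c/n = 125·31/446 = 8.6883
Stratum 2 (Site B): n = 501; a·d/n = 277·66/501 = 36.4910; b·c/n = 120·38/501 = 9.1018
OR_MH = (24.7197 + 36.4910) / (8.6883 + 9.1018) = 61.2107 / 17.7901 = 3.44071

3.44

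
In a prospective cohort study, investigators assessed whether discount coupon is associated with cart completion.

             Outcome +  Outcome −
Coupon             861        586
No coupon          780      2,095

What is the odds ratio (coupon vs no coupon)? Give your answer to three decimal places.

3.946

Cells: a = 861, b = 586, c = 780, d = 2095.
OR = (a·d)/(b·c) = (861 × 2095) / (586 × 780) = 1803795 / 457080 = 3.94634
The odds of cart completion are about 3.95 times as high in the coupon group.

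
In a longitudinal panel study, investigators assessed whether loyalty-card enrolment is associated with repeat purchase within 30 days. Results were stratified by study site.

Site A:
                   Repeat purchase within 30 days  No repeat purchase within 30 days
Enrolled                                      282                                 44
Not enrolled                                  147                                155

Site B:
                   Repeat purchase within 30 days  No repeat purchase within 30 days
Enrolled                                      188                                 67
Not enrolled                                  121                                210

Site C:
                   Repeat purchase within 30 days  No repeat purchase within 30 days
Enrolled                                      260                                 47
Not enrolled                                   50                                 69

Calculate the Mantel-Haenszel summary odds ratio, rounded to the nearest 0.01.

OR_MH = Σ(aᵢdᵢ/nᵢ) / Σ(bᵢcᵢ/nᵢ), where nᵢ is the stratum total.
Stratum 1 (Site A): n = 628; a·d/n = 282·155/628 = 69.6019; b·c/n = 44·147/628 = 10.2994
Stratum 2 (Site B): n = 586; a·d/n = 188·210/586 = 67.3720; b·c/n = 67·121/586 = 13.8345
Stratum 3 (Site C): n = 426; a·d/n = 260·69/426 = 42.1127; b·c/n = 47·50/426 = 5.5164
OR_MH = (69.6019 + 67.3720 + 42.1127) / (10.2994 + 13.8345 + 5.5164) = 179.0866 / 29.6503 = 6.03997

6.04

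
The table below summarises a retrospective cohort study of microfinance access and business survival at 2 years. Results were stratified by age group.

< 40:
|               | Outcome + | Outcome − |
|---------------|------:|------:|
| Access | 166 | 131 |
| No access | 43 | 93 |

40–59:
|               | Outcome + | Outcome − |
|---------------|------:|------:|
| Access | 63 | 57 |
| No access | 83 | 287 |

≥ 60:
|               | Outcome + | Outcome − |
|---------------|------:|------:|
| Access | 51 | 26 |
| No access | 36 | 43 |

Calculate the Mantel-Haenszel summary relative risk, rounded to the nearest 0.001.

1.857

RR_MH = Σ(aᵢ·n₀ᵢ/nᵢ) / Σ(cᵢ·n₁ᵢ/nᵢ), with n₁ᵢ = aᵢ+bᵢ (exposed), n₀ᵢ = cᵢ+dᵢ (unexposed), nᵢ = n₁ᵢ+n₀ᵢ.
Stratum 1 (< 40): n₁ = 297, n₀ = 136, n = 433; a·n₀/n = 166·136/433 = 52.1386; c·n₁/n = 43·297/433 = 29.4942
Stratum 2 (40–59): n₁ = 120, n₀ = 370, n = 490; a·n₀/n = 63·370/490 = 47.5714; c·n₁/n = 83·120/490 = 20.3265
Stratum 3 (≥ 60): n₁ = 77, n₀ = 79, n = 156; a·n₀/n = 51·79/156 = 25.8269; c·n₁/n = 36·77/156 = 17.7692
RR_MH = (52.1386 + 47.5714 + 25.8269) / (29.4942 + 20.3265 + 17.7692) = 125.5369 / 67.5900 = 1.85733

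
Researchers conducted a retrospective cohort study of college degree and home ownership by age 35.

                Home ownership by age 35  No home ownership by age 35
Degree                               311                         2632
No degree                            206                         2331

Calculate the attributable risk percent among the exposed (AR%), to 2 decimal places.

23.16

Cells: a = 311, b = 2632, c = 206, d = 2331.
Risk in exposed = 311/2943 = 0.10567; risk in unexposed = 206/2537 = 0.08120.
RR = 0.10567/0.08120 = 1.30144
AR% = (RR − 1)/RR × 100 = (1.30144 − 1)/1.30144 × 100 = 23.1619%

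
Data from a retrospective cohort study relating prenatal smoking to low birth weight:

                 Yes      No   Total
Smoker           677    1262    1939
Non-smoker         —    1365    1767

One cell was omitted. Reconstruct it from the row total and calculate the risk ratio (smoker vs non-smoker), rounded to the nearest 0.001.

The missing cell is in the unexposed row: 1767 − 1365 = 402.
So a = 677, b = 1262, c = 402, d = 1365.
RR = [a/(a+b)] / [c/(c+d)] = (677/1939) / (402/1767) = 0.34915/0.22750 = 1.53469

1.535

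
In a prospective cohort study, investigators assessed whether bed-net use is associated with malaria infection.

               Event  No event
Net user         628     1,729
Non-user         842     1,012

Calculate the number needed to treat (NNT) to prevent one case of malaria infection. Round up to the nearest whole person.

6

Risk in treated group = 628/2357 = 0.26644; risk in control = 842/1854 = 0.45415.
Absolute risk reduction = 0.45415 − 0.26644 = 0.18771
NNT = 1 / ARR = 1 / 0.18771 = 5.327 → round up → 6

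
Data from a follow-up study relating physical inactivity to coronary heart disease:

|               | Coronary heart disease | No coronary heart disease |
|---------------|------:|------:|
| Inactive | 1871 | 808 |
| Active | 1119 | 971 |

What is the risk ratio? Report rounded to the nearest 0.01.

Cells: a = 1871, b = 808, c = 1119, d = 971.
Risk in exposed = 1871/2679 = 0.69839; risk in unexposed = 1119/2090 = 0.53541.
RR = 0.69839 / 0.53541 = 1.30442
The risk among the exposed is 1.30 times that among the unexposed.

1.30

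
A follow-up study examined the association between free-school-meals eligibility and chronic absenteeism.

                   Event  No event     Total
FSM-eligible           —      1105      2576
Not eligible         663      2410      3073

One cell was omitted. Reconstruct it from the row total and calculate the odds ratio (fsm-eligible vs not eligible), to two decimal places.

The missing cell is in the exposed row: 2576 − 1105 = 1471.
So a = 1471, b = 1105, c = 663, d = 2410.
OR = (a·d)/(b·c) = (1471 × 2410) / (1105 × 663) = 3545110 / 732615 = 4.83898

4.84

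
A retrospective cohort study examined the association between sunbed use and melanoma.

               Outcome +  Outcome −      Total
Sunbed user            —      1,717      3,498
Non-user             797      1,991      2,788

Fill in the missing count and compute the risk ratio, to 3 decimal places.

The missing cell is in the exposed row: 3498 − 1717 = 1781.
So a = 1781, b = 1717, c = 797, d = 1991.
RR = [a/(a+b)] / [c/(c+d)] = (1781/3498) / (797/2788) = 0.50915/0.28587 = 1.78106

1.781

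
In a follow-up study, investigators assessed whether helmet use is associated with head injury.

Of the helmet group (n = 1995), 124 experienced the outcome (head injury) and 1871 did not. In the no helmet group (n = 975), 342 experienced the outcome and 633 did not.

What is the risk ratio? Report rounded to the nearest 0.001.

0.177

From the description: a = 124, b = 1871, c = 342, d = 633.
Risk in exposed = 124/1995 = 0.06216; risk in unexposed = 342/975 = 0.35077.
RR = 0.06216 / 0.35077 = 0.17720
The risk is 82% lower among the exposed than among the unexposed.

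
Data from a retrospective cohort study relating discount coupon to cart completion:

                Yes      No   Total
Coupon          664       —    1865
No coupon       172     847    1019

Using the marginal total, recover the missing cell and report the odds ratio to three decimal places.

2.723

The missing cell is in the exposed row: 1865 − 664 = 1201.
So a = 664, b = 1201, c = 172, d = 847.
OR = (a·d)/(b·c) = (664 × 847) / (1201 × 172) = 562408 / 206572 = 2.72258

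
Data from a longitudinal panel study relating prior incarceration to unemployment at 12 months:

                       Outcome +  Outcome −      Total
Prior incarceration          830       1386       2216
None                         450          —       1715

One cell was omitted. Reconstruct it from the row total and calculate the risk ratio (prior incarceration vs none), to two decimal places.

The missing cell is in the unexposed row: 1715 − 450 = 1265.
So a = 830, b = 1386, c = 450, d = 1265.
RR = [a/(a+b)] / [c/(c+d)] = (830/2216) / (450/1715) = 0.37455/0.26239 = 1.42745

1.43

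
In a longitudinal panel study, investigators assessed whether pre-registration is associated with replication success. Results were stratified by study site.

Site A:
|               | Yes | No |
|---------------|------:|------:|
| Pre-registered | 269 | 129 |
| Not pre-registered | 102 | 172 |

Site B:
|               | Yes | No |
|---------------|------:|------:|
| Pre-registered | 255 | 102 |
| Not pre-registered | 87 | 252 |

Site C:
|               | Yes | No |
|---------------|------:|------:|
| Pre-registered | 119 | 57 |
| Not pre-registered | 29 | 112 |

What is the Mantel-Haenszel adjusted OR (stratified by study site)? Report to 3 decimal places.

5.413

OR_MH = Σ(aᵢdᵢ/nᵢ) / Σ(bᵢcᵢ/nᵢ), where nᵢ is the stratum total.
Stratum 1 (Site A): n = 672; a·d/n = 269·172/672 = 68.8512; b·c/n = 129·102/672 = 19.5804
Stratum 2 (Site B): n = 696; a·d/n = 255·252/696 = 92.3276; b·c/n = 102·87/696 = 12.7500
Stratum 3 (Site C): n = 317; a·d/n = 119·112/317 = 42.0442; b·c/n = 57·29/317 = 5.2145
OR_MH = (68.8512 + 92.3276 + 42.0442) / (19.5804 + 12.7500 + 5.2145) = 203.2229 / 37.5449 = 5.41280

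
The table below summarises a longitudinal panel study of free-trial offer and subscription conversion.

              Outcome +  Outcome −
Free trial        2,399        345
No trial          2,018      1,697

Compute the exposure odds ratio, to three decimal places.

Cells: a = 2399, b = 345, c = 2018, d = 1697.
OR = (a·d)/(b·c) = (2399 × 1697) / (345 × 2018) = 4071103 / 696210 = 5.84752
The odds of subscription conversion are about 5.85 times as high in the free trial group.

5.848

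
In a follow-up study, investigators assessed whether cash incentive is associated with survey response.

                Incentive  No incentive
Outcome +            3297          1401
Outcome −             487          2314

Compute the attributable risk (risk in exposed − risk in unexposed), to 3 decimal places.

Reading the table with exposure as columns: a = 3297 (Incentive, case), b = 487 (Incentive, non-case), c = 1401 (No incentive, case), d = 2314.
Risk in exposed = 3297/3784 = 0.871300; risk in unexposed = 1401/3715 = 0.377120.
Risk difference = 0.871300 − 0.377120 = 0.494180

0.494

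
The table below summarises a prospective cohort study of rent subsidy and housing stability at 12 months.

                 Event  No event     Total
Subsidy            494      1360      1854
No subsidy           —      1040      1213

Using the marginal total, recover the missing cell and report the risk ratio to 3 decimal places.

The missing cell is in the unexposed row: 1213 − 1040 = 173.
So a = 494, b = 1360, c = 173, d = 1040.
RR = [a/(a+b)] / [c/(c+d)] = (494/1854) / (173/1213) = 0.26645/0.14262 = 1.86824

1.868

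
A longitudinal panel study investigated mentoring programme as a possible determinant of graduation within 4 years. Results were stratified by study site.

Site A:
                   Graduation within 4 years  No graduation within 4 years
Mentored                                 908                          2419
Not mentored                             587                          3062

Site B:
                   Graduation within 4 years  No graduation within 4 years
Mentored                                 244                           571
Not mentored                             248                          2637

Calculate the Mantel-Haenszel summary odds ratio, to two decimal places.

OR_MH = Σ(aᵢdᵢ/nᵢ) / Σ(bᵢcᵢ/nᵢ), where nᵢ is the stratum total.
Stratum 1 (Site A): n = 6976; a·d/n = 908·3062/6976 = 398.5516; b·c/n = 2419·587/6976 = 203.5483
Stratum 2 (Site B): n = 3700; a·d/n = 244·2637/3700 = 173.8995; b·c/n = 571·248/3700 = 38.2724
OR_MH = (398.5516 + 173.8995) / (203.5483 + 38.2724) = 572.4511 / 241.8207 = 2.36725

2.37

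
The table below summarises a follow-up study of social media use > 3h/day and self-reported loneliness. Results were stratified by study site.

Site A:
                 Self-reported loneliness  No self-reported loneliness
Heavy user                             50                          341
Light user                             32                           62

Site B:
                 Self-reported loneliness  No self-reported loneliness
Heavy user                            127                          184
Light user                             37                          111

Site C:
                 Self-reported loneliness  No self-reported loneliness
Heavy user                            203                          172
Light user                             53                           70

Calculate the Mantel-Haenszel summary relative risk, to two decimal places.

1.11

RR_MH = Σ(aᵢ·n₀ᵢ/nᵢ) / Σ(cᵢ·n₁ᵢ/nᵢ), with n₁ᵢ = aᵢ+bᵢ (exposed), n₀ᵢ = cᵢ+dᵢ (unexposed), nᵢ = n₁ᵢ+n₀ᵢ.
Stratum 1 (Site A): n₁ = 391, n₀ = 94, n = 485; a·n₀/n = 50·94/485 = 9.6907; c·n₁/n = 32·391/485 = 25.7979
Stratum 2 (Site B): n₁ = 311, n₀ = 148, n = 459; a·n₀/n = 127·148/459 = 40.9499; c·n₁/n = 37·311/459 = 25.0697
Stratum 3 (Site C): n₁ = 375, n₀ = 123, n = 498; a·n₀/n = 203·123/498 = 50.1386; c·n₁/n = 53·375/498 = 39.9096
RR_MH = (9.6907 + 40.9499 + 50.1386) / (25.7979 + 25.0697 + 39.9096) = 100.7792 / 90.7773 = 1.11018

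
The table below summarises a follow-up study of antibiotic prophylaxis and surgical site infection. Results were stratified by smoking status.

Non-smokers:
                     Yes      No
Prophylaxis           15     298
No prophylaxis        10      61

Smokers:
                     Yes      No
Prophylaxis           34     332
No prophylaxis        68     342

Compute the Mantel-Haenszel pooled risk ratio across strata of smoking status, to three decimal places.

0.516

RR_MH = Σ(aᵢ·n₀ᵢ/nᵢ) / Σ(cᵢ·n₁ᵢ/nᵢ), with n₁ᵢ = aᵢ+bᵢ (exposed), n₀ᵢ = cᵢ+dᵢ (unexposed), nᵢ = n₁ᵢ+n₀ᵢ.
Stratum 1 (Non-smokers): n₁ = 313, n₀ = 71, n = 384; a·n₀/n = 15·71/384 = 2.7734; c·n₁/n = 10·313/384 = 8.1510
Stratum 2 (Smokers): n₁ = 366, n₀ = 410, n = 776; a·n₀/n = 34·410/776 = 17.9639; c·n₁/n = 68·366/776 = 32.0722
RR_MH = (2.7734 + 17.9639) / (8.1510 + 32.0722) = 20.7374 / 40.2232 = 0.51556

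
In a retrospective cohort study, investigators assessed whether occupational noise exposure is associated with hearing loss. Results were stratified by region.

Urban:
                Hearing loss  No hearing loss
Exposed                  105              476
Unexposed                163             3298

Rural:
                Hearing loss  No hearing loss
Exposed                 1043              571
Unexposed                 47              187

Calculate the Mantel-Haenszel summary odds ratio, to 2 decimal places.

5.67

OR_MH = Σ(aᵢdᵢ/nᵢ) / Σ(bᵢcᵢ/nᵢ), where nᵢ is the stratum total.
Stratum 1 (Urban): n = 4042; a·d/n = 105·3298/4042 = 85.6729; b·c/n = 476·163/4042 = 19.1954
Stratum 2 (Rural): n = 1848; a·d/n = 1043·187/1848 = 105.5417; b·c/n = 571·47/1848 = 14.5222
OR_MH = (85.6729 + 105.5417) / (19.1954 + 14.5222) = 191.2146 / 33.7176 = 5.67106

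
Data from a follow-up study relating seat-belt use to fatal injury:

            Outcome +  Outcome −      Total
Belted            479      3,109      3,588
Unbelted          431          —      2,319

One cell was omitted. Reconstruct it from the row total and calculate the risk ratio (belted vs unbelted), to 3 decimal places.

0.718

The missing cell is in the unexposed row: 2319 − 431 = 1888.
So a = 479, b = 3109, c = 431, d = 1888.
RR = [a/(a+b)] / [c/(c+d)] = (479/3588) / (431/2319) = 0.13350/0.18586 = 0.71830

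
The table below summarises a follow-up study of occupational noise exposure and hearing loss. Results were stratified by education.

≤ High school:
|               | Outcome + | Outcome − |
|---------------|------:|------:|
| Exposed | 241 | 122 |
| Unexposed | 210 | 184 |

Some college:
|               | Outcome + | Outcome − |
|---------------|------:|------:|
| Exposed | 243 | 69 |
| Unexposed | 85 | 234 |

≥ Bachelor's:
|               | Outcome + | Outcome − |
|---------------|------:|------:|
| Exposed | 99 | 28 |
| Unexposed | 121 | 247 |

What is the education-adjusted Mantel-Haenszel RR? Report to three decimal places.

RR_MH = Σ(aᵢ·n₀ᵢ/nᵢ) / Σ(cᵢ·n₁ᵢ/nᵢ), with n₁ᵢ = aᵢ+bᵢ (exposed), n₀ᵢ = cᵢ+dᵢ (unexposed), nᵢ = n₁ᵢ+n₀ᵢ.
Stratum 1 (≤ High school): n₁ = 363, n₀ = 394, n = 757; a·n₀/n = 241·394/757 = 125.4346; c·n₁/n = 210·363/757 = 100.7001
Stratum 2 (Some college): n₁ = 312, n₀ = 319, n = 631; a·n₀/n = 243·319/631 = 122.8479; c·n₁/n = 85·312/631 = 42.0285
Stratum 3 (≥ Bachelor's): n₁ = 127, n₀ = 368, n = 495; a·n₀/n = 99·368/495 = 73.6000; c·n₁/n = 121·127/495 = 31.0444
RR_MH = (125.4346 + 122.8479 + 73.6000) / (100.7001 + 42.0285 + 31.0444) = 321.8825 / 173.7731 = 1.85231

1.852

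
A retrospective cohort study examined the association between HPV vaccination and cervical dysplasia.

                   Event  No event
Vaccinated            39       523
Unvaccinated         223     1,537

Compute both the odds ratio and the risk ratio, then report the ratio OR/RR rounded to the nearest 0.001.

Cells: a = 39, b = 523, c = 223, d = 1537.
OR = (39·1537)/(523·223) = 59943/116629 = 0.51396
Risk in exposed = 39/562 = 0.06940; risk in unexposed = 223/1760 = 0.12670; RR = 0.54769
OR/RR = 0.51396 / 0.54769 = 0.93842
The outcome is not rare, so the OR lies further from 1 than the RR.

0.938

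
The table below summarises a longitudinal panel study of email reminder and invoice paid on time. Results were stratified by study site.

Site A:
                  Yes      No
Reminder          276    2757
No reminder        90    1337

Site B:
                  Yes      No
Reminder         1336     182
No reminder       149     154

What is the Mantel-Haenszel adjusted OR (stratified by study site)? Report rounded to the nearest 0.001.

OR_MH = Σ(aᵢdᵢ/nᵢ) / Σ(bᵢcᵢ/nᵢ), where nᵢ is the stratum total.
Stratum 1 (Site A): n = 4460; a·d/n = 276·1337/4460 = 82.7381; b·c/n = 2757·90/4460 = 55.6345
Stratum 2 (Site B): n = 1821; a·d/n = 1336·154/1821 = 112.9841; b·c/n = 182·149/1821 = 14.8918
OR_MH = (82.7381 + 112.9841) / (55.6345 + 14.8918) = 195.7222 / 70.5263 = 2.77516

2.775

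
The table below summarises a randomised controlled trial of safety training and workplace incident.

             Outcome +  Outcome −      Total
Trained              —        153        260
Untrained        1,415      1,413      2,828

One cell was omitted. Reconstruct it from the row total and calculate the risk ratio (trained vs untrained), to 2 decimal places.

0.82

The missing cell is in the exposed row: 260 − 153 = 107.
So a = 107, b = 153, c = 1415, d = 1413.
RR = [a/(a+b)] / [c/(c+d)] = (107/260) / (1415/2828) = 0.41154/0.50035 = 0.82250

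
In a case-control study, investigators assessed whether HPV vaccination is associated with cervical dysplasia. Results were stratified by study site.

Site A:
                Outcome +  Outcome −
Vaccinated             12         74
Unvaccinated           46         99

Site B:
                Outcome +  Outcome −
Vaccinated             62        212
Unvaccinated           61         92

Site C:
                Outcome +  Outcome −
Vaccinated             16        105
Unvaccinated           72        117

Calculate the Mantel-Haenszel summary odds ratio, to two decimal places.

0.35

OR_MH = Σ(aᵢdᵢ/nᵢ) / Σ(bᵢcᵢ/nᵢ), where nᵢ is the stratum total.
Stratum 1 (Site A): n = 231; a·d/n = 12·99/231 = 5.1429; b·c/n = 74·46/231 = 14.7359
Stratum 2 (Site B): n = 427; a·d/n = 62·92/427 = 13.3583; b·c/n = 212·61/427 = 30.2857
Stratum 3 (Site C): n = 310; a·d/n = 16·117/310 = 6.0387; b·c/n = 105·72/310 = 24.3871
OR_MH = (5.1429 + 13.3583 + 6.0387) / (14.7359 + 30.2857 + 24.3871) = 24.5399 / 69.4087 = 0.35356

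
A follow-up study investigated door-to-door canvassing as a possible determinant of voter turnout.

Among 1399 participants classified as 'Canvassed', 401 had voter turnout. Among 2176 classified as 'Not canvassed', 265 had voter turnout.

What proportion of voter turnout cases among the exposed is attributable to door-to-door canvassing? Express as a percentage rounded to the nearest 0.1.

57.5

From the description: a = 401, b = 998, c = 265, d = 1911.
Risk in exposed = 401/1399 = 0.28663; risk in unexposed = 265/2176 = 0.12178.
RR = 0.28663/0.12178 = 2.35364
AR% = (RR − 1)/RR × 100 = (2.35364 − 1)/2.35364 × 100 = 57.5126%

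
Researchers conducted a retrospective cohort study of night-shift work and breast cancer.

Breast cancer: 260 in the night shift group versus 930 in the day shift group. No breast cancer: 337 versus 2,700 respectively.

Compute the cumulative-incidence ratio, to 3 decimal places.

From the description: a = 260, b = 337, c = 930, d = 2700.
Risk in exposed = 260/597 = 0.43551; risk in unexposed = 930/3630 = 0.25620.
RR = 0.43551 / 0.25620 = 1.69990
The risk among the exposed is 1.70 times that among the unexposed.

1.700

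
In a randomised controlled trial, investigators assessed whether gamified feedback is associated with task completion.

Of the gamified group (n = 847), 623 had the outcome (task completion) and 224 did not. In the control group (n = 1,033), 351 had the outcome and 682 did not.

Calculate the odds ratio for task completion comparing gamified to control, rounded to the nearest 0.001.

From the description: a = 623, b = 224, c = 351, d = 682.
OR = (a·d)/(b·c) = (623 × 682) / (224 × 351) = 424886 / 78624 = 5.40402
The odds of task completion are about 5.40 times as high in the gamified group.

5.404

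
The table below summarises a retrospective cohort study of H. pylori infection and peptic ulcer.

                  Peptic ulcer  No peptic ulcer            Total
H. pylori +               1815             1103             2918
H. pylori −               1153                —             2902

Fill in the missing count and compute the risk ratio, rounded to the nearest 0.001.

1.566

The missing cell is in the unexposed row: 2902 − 1153 = 1749.
So a = 1815, b = 1103, c = 1153, d = 1749.
RR = [a/(a+b)] / [c/(c+d)] = (1815/2918) / (1153/2902) = 0.62200/0.39731 = 1.56552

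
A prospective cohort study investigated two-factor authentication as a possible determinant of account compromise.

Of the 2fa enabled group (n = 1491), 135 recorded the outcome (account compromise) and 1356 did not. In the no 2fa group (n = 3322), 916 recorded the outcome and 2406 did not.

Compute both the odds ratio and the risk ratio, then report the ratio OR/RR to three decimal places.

0.796

From the description: a = 135, b = 1356, c = 916, d = 2406.
OR = (135·2406)/(1356·916) = 324810/1242096 = 0.26150
Risk in exposed = 135/1491 = 0.09054; risk in unexposed = 916/3322 = 0.27574; RR = 0.32837
OR/RR = 0.26150 / 0.32837 = 0.79637
The outcome is not rare, so the OR lies further from 1 than the RR.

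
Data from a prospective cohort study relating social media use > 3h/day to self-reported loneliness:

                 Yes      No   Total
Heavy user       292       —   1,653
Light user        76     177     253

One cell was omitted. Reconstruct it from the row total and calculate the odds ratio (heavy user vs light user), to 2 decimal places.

0.50

The missing cell is in the exposed row: 1653 − 292 = 1361.
So a = 292, b = 1361, c = 76, d = 177.
OR = (a·d)/(b·c) = (292 × 177) / (1361 × 76) = 51684 / 103436 = 0.49967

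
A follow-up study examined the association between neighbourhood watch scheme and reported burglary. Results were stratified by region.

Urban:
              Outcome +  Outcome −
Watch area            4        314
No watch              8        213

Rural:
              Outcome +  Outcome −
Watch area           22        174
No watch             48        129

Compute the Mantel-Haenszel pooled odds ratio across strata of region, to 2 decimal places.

OR_MH = Σ(aᵢdᵢ/nᵢ) / Σ(bᵢcᵢ/nᵢ), where nᵢ is the stratum total.
Stratum 1 (Urban): n = 539; a·d/n = 4·213/539 = 1.5807; b·c/n = 314·8/539 = 4.6605
Stratum 2 (Rural): n = 373; a·d/n = 22·129/373 = 7.6086; b·c/n = 174·48/373 = 22.3914
OR_MH = (1.5807 + 7.6086) / (4.6605 + 22.3914) = 9.1893 / 27.0519 = 0.33969

0.34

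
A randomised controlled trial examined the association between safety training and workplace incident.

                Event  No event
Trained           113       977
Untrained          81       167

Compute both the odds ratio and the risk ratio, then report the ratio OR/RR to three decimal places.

0.751

Cells: a = 113, b = 977, c = 81, d = 167.
OR = (113·167)/(977·81) = 18871/79137 = 0.23846
Risk in exposed = 113/1090 = 0.10367; risk in unexposed = 81/248 = 0.32661; RR = 0.31741
OR/RR = 0.23846 / 0.31741 = 0.75127
The outcome is not rare, so the OR lies further from 1 than the RR.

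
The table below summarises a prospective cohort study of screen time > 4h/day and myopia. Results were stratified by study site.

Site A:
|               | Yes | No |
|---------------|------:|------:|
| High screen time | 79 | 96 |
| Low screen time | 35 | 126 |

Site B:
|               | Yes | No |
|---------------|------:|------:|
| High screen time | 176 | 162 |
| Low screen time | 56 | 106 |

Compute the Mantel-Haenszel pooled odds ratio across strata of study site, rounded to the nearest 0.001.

OR_MH = Σ(aᵢdᵢ/nᵢ) / Σ(bᵢcᵢ/nᵢ), where nᵢ is the stratum total.
Stratum 1 (Site A): n = 336; a·d/n = 79·126/336 = 29.6250; b·c/n = 96·35/336 = 10.0000
Stratum 2 (Site B): n = 500; a·d/n = 176·106/500 = 37.3120; b·c/n = 162·56/500 = 18.1440
OR_MH = (29.6250 + 37.3120) / (10.0000 + 18.1440) = 66.9370 / 28.1440 = 2.37838

2.378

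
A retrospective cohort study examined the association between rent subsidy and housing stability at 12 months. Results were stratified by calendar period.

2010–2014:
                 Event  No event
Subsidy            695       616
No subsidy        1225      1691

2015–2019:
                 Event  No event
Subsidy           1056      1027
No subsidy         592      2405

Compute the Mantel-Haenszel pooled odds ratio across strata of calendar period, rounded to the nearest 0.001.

OR_MH = Σ(aᵢdᵢ/nᵢ) / Σ(bᵢcᵢ/nᵢ), where nᵢ is the stratum total.
Stratum 1 (2010–2014): n = 4227; a·d/n = 695·1691/4227 = 278.0329; b·c/n = 616·1225/4227 = 178.5190
Stratum 2 (2015–2019): n = 5080; a·d/n = 1056·2405/5080 = 499.9370; b·c/n = 1027·592/5080 = 119.6819
OR_MH = (278.0329 + 499.9370) / (178.5190 + 119.6819) = 777.9699 / 298.2009 = 2.60888

2.609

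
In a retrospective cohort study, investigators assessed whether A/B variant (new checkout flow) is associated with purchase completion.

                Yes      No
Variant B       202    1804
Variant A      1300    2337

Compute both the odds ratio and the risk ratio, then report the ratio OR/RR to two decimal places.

0.71

Cells: a = 202, b = 1804, c = 1300, d = 2337.
OR = (202·2337)/(1804·1300) = 472074/2345200 = 0.20129
Risk in exposed = 202/2006 = 0.10070; risk in unexposed = 1300/3637 = 0.35744; RR = 0.28172
OR/RR = 0.20129 / 0.28172 = 0.71451
The outcome is not rare, so the OR lies further from 1 than the RR.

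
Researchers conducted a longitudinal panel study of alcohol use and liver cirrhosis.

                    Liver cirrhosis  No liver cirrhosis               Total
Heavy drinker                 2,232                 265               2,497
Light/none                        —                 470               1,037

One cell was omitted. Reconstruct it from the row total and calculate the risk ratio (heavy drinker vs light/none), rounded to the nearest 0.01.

The missing cell is in the unexposed row: 1037 − 470 = 567.
So a = 2232, b = 265, c = 567, d = 470.
RR = [a/(a+b)] / [c/(c+d)] = (2232/2497) / (567/1037) = 0.89387/0.54677 = 1.63483

1.63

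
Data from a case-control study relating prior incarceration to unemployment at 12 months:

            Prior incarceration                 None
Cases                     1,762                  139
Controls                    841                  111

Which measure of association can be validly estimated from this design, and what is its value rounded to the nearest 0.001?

1.673

Reading the table with exposure as columns: a = 1762 (Prior incarceration, case), b = 841 (Prior incarceration, non-case), c = 139 (None, case), d = 111.
This is a case-control study: participants were sampled on outcome status, so risks in the source population cannot be estimated directly — relative risk is not valid here. The odds ratio is the appropriate measure.
OR = (a·d)/(b·c) = (1762 × 111) / (841 × 139) = 195582 / 116899 = 1.67309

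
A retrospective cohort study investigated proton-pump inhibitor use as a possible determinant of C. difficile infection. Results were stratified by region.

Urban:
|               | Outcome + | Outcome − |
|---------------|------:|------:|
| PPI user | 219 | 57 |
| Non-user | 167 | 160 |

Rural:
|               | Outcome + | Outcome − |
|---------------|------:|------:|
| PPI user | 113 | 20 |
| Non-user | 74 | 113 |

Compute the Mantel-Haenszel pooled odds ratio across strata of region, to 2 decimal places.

OR_MH = Σ(aᵢdᵢ/nᵢ) / Σ(bᵢcᵢ/nᵢ), where nᵢ is the stratum total.
Stratum 1 (Urban): n = 603; a·d/n = 219·160/603 = 58.1095; b·c/n = 57·167/603 = 15.7861
Stratum 2 (Rural): n = 320; a·d/n = 113·113/320 = 39.9031; b·c/n = 20·74/320 = 4.6250
OR_MH = (58.1095 + 39.9031) / (15.7861 + 4.6250) = 98.0126 / 20.4111 = 4.80193

4.80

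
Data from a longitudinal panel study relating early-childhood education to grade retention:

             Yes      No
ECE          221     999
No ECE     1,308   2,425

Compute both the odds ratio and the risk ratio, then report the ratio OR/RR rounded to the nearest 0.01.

0.79

Cells: a = 221, b = 999, c = 1308, d = 2425.
OR = (221·2425)/(999·1308) = 535925/1306692 = 0.41014
Risk in exposed = 221/1220 = 0.18115; risk in unexposed = 1308/3733 = 0.35039; RR = 0.51699
OR/RR = 0.41014 / 0.51699 = 0.79332
The outcome is not rare, so the OR lies further from 1 than the RR.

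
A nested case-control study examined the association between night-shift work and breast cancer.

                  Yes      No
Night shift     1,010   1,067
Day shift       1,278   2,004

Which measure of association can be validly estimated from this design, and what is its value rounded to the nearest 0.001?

Cells: a = 1010, b = 1067, c = 1278, d = 2004.
This is a nested case-control study: participants were sampled on outcome status, so risks in the source population cannot be estimated directly — relative risk is not valid here. The odds ratio is the appropriate measure.
OR = (a·d)/(b·c) = (1010 × 2004) / (1067 × 1278) = 2024040 / 1363626 = 1.48431

1.484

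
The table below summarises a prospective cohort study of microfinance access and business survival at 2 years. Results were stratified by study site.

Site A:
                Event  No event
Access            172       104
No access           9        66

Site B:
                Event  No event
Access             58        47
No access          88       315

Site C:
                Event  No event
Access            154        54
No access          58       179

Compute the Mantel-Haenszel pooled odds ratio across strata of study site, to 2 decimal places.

7.30

OR_MH = Σ(aᵢdᵢ/nᵢ) / Σ(bᵢcᵢ/nᵢ), where nᵢ is the stratum total.
Stratum 1 (Site A): n = 351; a·d/n = 172·66/351 = 32.3419; b·c/n = 104·9/351 = 2.6667
Stratum 2 (Site B): n = 508; a·d/n = 58·315/508 = 35.9646; b·c/n = 47·88/508 = 8.1417
Stratum 3 (Site C): n = 445; a·d/n = 154·179/445 = 61.9461; b·c/n = 54·58/445 = 7.0382
OR_MH = (32.3419 + 35.9646 + 61.9461) / (2.6667 + 8.1417 + 7.0382) = 130.2525 / 17.8466 = 7.29845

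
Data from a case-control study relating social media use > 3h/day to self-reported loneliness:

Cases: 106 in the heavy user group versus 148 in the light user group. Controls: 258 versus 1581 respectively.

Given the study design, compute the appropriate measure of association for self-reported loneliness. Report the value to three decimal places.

4.389

From the description: a = 106, b = 258, c = 148, d = 1581.
This is a case-control study: participants were sampled on outcome status, so risks in the source population cannot be estimated directly — relative risk is not valid here. The odds ratio is the appropriate measure.
OR = (a·d)/(b·c) = (106 × 1581) / (258 × 148) = 167586 / 38184 = 4.38891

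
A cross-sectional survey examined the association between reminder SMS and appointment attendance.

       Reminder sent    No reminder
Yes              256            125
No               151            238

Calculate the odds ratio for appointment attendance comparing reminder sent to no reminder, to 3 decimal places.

Reading the table with exposure as columns: a = 256 (Reminder sent, case), b = 151 (Reminder sent, non-case), c = 125 (No reminder, case), d = 238.
OR = (a·d)/(b·c) = (256 × 238) / (151 × 125) = 60928 / 18875 = 3.22797
The odds of appointment attendance are about 3.23 times as high in the reminder sent group.

3.228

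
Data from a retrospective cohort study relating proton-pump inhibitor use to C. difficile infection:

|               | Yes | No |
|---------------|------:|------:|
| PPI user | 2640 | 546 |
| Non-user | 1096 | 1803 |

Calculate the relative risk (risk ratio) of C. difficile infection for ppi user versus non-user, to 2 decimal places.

Cells: a = 2640, b = 546, c = 1096, d = 1803.
Risk in exposed = 2640/3186 = 0.82863; risk in unexposed = 1096/2899 = 0.37806.
RR = 0.82863 / 0.37806 = 2.19177
The risk among the exposed is 2.19 times that among the unexposed.

2.19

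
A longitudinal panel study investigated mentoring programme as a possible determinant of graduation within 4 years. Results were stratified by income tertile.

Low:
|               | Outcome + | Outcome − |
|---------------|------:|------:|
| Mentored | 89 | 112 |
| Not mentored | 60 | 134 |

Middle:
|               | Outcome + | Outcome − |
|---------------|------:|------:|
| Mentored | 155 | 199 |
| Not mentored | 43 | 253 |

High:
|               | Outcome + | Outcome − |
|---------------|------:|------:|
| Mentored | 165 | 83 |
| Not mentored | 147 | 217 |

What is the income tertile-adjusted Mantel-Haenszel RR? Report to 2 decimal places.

RR_MH = Σ(aᵢ·n₀ᵢ/nᵢ) / Σ(cᵢ·n₁ᵢ/nᵢ), with n₁ᵢ = aᵢ+bᵢ (exposed), n₀ᵢ = cᵢ+dᵢ (unexposed), nᵢ = n₁ᵢ+n₀ᵢ.
Stratum 1 (Low): n₁ = 201, n₀ = 194, n = 395; a·n₀/n = 89·194/395 = 43.7114; c·n₁/n = 60·201/395 = 30.5316
Stratum 2 (Middle): n₁ = 354, n₀ = 296, n = 650; a·n₀/n = 155·296/650 = 70.5846; c·n₁/n = 43·354/650 = 23.4185
Stratum 3 (High): n₁ = 248, n₀ = 364, n = 612; a·n₀/n = 165·364/612 = 98.1373; c·n₁/n = 147·248/612 = 59.5686
RR_MH = (43.7114 + 70.5846 + 98.1373) / (30.5316 + 23.4185 + 59.5686) = 212.4333 / 113.5187 = 1.87135

1.87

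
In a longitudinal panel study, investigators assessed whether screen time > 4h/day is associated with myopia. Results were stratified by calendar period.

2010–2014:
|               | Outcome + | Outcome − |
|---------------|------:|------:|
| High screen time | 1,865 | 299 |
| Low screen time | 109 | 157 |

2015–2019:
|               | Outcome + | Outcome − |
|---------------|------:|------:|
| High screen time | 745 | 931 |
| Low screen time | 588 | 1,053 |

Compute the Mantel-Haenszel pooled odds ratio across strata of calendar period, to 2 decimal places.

OR_MH = Σ(aᵢdᵢ/nᵢ) / Σ(bᵢcᵢ/nᵢ), where nᵢ is the stratum total.
Stratum 1 (2010–2014): n = 2430; a·d/n = 1865·157/2430 = 120.4959; b·c/n = 299·109/2430 = 13.4119
Stratum 2 (2015–2019): n = 3317; a·d/n = 745·1053/3317 = 236.5044; b·c/n = 931·588/3317 = 165.0371
OR_MH = (120.4959 + 236.5044) / (13.4119 + 165.0371) = 357.0003 / 178.4490 = 2.00057

2.00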